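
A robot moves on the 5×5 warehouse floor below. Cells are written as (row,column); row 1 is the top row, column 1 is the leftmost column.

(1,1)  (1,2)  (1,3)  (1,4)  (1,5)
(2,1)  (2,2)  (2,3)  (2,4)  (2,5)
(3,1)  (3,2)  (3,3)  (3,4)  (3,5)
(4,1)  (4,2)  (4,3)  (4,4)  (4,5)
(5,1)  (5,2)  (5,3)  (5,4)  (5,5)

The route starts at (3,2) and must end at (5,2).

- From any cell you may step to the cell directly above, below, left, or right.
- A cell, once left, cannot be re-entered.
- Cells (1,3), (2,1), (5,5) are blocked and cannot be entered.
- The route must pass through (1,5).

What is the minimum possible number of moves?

Any route passes through (1,5) somewhere between (3,2) and (5,2). Summing Manhattan distances along the two legs ((3,2) → (1,5) → (5,2)) gives a lower bound of 5 + 7 = 12 moves.
A route of 12 moves achieves this: (3,2) → (2,2) → (2,3) → (2,4) → (1,4) → (1,5) → (2,5) → (3,5) → (4,5) → (4,4) → (5,4) → (5,3) → (5,2).
Since 12 matches the lower bound, it is optimal.

12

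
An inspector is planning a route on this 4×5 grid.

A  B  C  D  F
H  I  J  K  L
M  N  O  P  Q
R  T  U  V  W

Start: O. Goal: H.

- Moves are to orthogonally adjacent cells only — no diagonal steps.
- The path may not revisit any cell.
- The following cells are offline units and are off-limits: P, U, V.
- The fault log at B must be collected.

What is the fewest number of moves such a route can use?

5

Any route passes through B somewhere between O and H. Summing Manhattan distances along the two legs (O → B → H) gives a lower bound of 3 + 2 = 5 moves.
A route of 5 moves achieves this: O → J → C → B → I → H.
Since 5 matches the lower bound, it is optimal.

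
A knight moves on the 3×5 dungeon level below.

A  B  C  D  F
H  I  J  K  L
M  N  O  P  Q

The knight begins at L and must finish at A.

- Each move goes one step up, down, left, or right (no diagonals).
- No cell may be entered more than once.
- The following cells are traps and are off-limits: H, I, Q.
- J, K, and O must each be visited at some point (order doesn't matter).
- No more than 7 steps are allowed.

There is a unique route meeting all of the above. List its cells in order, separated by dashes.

The budget equals the shortest possible length, so every move has to be on a shortest route through the required cells.
Route from L: left to K, down to P, left to O, 2× up (reaching C), 2× left (reaching A) — 7 moves in all.
Check: all required cells visited; 7 ≤ 7 moves.

L - K - P - O - J - C - B - A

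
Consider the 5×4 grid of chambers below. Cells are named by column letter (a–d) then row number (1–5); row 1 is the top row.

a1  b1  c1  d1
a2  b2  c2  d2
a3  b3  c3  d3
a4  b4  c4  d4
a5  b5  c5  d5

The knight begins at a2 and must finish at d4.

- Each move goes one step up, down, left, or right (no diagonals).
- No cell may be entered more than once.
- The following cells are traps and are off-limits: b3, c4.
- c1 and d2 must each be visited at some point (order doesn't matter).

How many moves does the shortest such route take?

Any route passes through c1 and d2 in some order between a2 and d4. Summing Manhattan distances along each leg and taking the cheapest ordering (a2 → c1 → d2 → d4) gives a lower bound of 3 + 2 + 2 = 7 moves.
A route of 7 moves achieves this: a2 → a1 → b1 → c1 → c2 → d2 → d3 → d4.
Since 7 matches the lower bound, it is optimal.

7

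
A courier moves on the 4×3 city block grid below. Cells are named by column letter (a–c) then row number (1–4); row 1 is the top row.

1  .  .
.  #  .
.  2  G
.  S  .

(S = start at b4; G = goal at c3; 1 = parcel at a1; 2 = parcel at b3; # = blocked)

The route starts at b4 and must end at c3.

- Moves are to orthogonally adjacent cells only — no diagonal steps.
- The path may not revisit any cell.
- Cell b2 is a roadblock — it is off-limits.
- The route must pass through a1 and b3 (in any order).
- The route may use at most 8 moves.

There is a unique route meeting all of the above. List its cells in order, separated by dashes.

The 8-move cap with required stops at a1, b3 leaves no slack for detours.
Route from b4: up to b3, left to a3, 2× up (reaching a1), 2× right (reaching c1), 2× down (reaching c3) — 8 moves in all.
Check: all required cells visited; 8 ≤ 8 moves.

b4 - b3 - a3 - a2 - a1 - b1 - c1 - c2 - c3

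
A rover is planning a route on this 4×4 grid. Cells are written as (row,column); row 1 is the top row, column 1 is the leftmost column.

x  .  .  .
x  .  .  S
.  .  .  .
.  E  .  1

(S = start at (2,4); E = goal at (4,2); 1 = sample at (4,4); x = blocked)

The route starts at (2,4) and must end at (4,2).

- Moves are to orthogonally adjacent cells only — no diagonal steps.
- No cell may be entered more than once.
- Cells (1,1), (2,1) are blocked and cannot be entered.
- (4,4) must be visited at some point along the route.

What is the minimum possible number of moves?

4

Any route passes through (4,4) somewhere between (2,4) and (4,2). Summing Manhattan distances along the two legs ((2,4) → (4,4) → (4,2)) gives a lower bound of 2 + 2 = 4 moves.
A route of 4 moves achieves this: (2,4) → (3,4) → (4,4) → (4,3) → (4,2).
Since 4 matches the lower bound, it is optimal.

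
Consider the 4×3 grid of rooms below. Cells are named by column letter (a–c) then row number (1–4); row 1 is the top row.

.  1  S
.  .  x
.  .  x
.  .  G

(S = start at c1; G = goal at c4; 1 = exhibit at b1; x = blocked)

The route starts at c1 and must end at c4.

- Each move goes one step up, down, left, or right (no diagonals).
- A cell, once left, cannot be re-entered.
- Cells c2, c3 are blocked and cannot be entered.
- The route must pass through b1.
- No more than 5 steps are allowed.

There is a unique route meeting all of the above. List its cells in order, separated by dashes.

c1 - b1 - b2 - b3 - b4 - c4

Any route must reach b1 and still end at c4 within 5 moves, so the order of the required stops is forced.
Route from c1: left 1 to b1, down 3 to b4, right 1 to c4 — 5 moves in all.
Check: all required cells visited; 5 ≤ 5 moves.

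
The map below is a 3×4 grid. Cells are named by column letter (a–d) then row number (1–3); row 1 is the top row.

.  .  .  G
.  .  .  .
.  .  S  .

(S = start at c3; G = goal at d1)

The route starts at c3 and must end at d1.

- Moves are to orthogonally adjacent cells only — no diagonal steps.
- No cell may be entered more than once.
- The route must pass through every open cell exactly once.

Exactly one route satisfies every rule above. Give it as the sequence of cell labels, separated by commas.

c3, d3, d2, c2, b2, b3, a3, a2, a1, b1, c1, d1

Need to visit all 12 open cells exactly once, starting at c3 and ending at d1.
Cell a3 has only two open neighbours (a2 and b3), so the path must pass straight through it: one of those is the cell it's entered from and the other is where it exits.
Route from c3: right 1 to d3, up 1 to d2, left 2 to b2, down 1 to b3, left 1 to a3, up 2 to a1, right 3 to d1 — 11 moves in all.
Check: all 12 open cells covered.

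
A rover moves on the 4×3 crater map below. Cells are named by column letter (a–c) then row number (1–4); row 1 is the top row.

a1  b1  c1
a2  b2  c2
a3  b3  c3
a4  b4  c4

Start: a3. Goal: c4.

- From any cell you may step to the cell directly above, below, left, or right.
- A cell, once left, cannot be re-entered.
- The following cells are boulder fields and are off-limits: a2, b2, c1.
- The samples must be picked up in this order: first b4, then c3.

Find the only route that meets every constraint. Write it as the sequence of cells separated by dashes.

The waypoints must appear in the order b4, c3, with no cell reused.
Route from a3: down to a4, right to b4, up to b3, right to c3, down to c4 — 5 moves in all.
Check: order respected (b4 at step 2, c3 at step 4).

a3 - a4 - b4 - b3 - c3 - c4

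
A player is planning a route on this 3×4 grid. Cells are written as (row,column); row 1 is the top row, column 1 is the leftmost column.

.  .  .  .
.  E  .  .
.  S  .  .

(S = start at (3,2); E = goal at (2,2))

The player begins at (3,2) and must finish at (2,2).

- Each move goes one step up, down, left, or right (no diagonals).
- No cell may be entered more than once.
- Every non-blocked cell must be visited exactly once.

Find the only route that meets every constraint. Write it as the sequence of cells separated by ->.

(3,2) -> (3,1) -> (2,1) -> (1,1) -> (1,2) -> (1,3) -> (1,4) -> (2,4) -> (3,4) -> (3,3) -> (2,3) -> (2,2)

Need to visit all 12 open cells exactly once, starting at (3,2) and ending at (2,2).
Cell (3,1) has only two open neighbours ((2,1) and (3,2)), so the path must pass straight through it: one of those is the cell it's entered from and the other is where it exits.
Route from (3,2): left 1 to (3,1), up 2 to (1,1), right 3 to (1,4), down 2 to (3,4), left 1 to (3,3), up 1 to (2,3), left 1 to (2,2) — 11 moves in all.
Check: all 12 open cells covered.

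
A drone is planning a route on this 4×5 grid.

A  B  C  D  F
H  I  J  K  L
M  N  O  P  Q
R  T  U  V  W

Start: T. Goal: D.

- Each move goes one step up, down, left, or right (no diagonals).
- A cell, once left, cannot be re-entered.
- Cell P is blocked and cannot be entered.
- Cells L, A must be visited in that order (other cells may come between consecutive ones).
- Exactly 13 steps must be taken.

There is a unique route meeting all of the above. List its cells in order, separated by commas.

T, U, V, W, Q, L, K, J, I, H, A, B, C, D

The waypoints must appear in the order L, A, with no cell reused.
Route from T: 3× right (reaching W), 2× up (reaching L), 4× left (reaching H), up to A, 3× right (reaching D) — 13 moves in all.
Check: order respected (L at step 5, A at step 10); 13 moves as required.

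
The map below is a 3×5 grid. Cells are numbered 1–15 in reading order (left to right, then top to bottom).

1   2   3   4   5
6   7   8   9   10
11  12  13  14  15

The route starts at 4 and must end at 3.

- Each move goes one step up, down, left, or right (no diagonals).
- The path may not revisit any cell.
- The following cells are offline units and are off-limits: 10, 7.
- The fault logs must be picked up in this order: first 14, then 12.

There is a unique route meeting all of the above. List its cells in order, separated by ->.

4 -> 9 -> 14 -> 13 -> 12 -> 11 -> 6 -> 1 -> 2 -> 3

The waypoints must appear in the order 14, 12, with no cell reused.
Route from 4: 2× down (reaching 14), 3× left (reaching 11), 2× up (reaching 1), 2× right (reaching 3) — 9 moves in all.
Check: order respected (14 at step 2, 12 at step 4).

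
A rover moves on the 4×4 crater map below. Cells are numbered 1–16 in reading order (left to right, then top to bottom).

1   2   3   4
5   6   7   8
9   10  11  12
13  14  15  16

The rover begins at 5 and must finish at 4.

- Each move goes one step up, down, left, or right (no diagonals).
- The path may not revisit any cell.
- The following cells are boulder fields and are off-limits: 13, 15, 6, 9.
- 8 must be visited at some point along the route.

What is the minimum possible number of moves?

Any route passes through 8 somewhere between 5 and 4. Summing Manhattan distances along the two legs (5 → 8 → 4) gives a lower bound of 3 + 1 = 4 moves.
That bound ignores the blocked cells. Measuring each leg by the fewest moves that actually steer around them (5→8: 5; 8→4: 1) raises the lower bound to 6.
A route of 6 moves exists: 5 → 1 → 2 → 3 → 7 → 8 → 4.
Since 6 matches that lower bound, it is optimal.

6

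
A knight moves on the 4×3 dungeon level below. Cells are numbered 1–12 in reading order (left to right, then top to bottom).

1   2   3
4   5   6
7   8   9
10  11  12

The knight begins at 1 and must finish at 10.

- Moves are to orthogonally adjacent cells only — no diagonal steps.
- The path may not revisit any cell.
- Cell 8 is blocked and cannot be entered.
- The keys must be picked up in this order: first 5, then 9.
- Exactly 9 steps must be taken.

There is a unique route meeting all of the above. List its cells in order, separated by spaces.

1 4 5 2 3 6 9 12 11 10

The waypoints must appear in the order 5, 9, with no cell reused.
Route from 1: down to 4, right to 5, up to 2, right to 3, 3× down (reaching 12), 2× left (reaching 10) — 9 moves in all.
Check: order respected (5 at step 2, 9 at step 6); 9 moves as required.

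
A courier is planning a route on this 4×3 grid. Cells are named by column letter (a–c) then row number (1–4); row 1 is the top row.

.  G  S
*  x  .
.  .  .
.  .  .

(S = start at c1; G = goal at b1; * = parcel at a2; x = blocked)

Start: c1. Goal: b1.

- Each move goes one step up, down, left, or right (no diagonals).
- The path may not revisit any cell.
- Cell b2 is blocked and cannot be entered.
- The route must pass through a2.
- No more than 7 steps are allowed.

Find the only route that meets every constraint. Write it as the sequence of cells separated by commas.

The budget equals the shortest possible length, so every move has to be on a shortest route through the required cells.
Route from c1: 2× down (reaching c3), 2× left (reaching a3), 2× up (reaching a1), right to b1 — 7 moves in all.
Check: all required cells visited; 7 ≤ 7 moves.

c1, c2, c3, b3, a3, a2, a1, b1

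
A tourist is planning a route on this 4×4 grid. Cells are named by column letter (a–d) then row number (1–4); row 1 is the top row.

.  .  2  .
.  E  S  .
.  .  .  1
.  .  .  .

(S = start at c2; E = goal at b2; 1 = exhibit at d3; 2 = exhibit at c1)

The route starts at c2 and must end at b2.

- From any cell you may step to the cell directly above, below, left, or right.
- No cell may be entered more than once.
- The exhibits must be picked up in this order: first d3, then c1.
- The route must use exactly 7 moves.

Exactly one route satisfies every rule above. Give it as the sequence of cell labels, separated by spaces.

The waypoints must appear in the order d3, c1, with no cell reused.
Route from c2: down 1 to c3, right 1 to d3, up 2 to d1, left 2 to b1, down 1 to b2 — 7 moves in all.
Check: order respected (1 at step 2, 2 at step 5); 7 moves as required.

c2 c3 d3 d2 d1 c1 b1 b2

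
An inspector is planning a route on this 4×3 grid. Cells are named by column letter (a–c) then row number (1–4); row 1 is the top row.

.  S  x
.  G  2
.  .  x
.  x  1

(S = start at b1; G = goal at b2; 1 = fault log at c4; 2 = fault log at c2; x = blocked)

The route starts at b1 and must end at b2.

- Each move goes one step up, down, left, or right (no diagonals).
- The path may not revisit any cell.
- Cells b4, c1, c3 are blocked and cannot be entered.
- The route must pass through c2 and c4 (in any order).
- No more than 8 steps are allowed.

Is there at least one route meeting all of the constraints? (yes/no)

The blocked cells wall c4 off from b1 completely — no sequence of moves reaches it at all, so no route can satisfy the rules.

no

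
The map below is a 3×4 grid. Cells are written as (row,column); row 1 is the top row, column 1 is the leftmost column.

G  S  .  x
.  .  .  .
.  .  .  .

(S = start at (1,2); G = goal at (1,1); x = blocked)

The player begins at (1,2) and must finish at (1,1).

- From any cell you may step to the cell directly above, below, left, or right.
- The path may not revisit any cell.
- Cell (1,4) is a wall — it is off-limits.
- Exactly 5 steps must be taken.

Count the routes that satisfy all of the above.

Need simple routes of exactly 5 moves from (1,2) to (1,1) (Manhattan distance 1, so 2 moves are spent on a detour and 2 undoing it).
Enumerating: (1,2) (2,2) (3,2) (3,1) (2,1) (1,1) | (1,2) (1,3) (2,3) (2,2) (2,1) (1,1).
That gives 2 routes.

2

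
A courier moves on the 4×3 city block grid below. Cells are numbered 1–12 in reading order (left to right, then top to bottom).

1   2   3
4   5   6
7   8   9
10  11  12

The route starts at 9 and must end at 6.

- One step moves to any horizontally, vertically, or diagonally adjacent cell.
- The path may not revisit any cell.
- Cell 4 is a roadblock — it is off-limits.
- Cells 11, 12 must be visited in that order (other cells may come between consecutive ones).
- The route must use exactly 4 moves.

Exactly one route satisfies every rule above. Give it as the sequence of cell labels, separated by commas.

9, 11, 12, 8, 6

The waypoints must appear in the order 11, 12, with no cell reused.
Route from 9: down-left to 11, right to 12, up-left to 8, up-right to 6 — 4 moves in all.
Check: order respected (11 at step 1, 12 at step 2); 4 moves as required.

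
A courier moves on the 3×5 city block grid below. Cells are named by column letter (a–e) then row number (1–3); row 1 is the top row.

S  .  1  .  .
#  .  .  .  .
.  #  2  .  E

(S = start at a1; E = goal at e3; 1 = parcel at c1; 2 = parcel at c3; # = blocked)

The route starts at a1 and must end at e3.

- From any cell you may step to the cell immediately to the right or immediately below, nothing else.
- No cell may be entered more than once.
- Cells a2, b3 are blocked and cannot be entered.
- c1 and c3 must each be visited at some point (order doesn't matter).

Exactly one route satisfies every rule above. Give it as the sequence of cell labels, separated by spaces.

a1 b1 c1 c2 c3 d3 e3

Moves only go right or down, so the column and row indices never decrease.
Route from a1: right 2 to c1, down 2 to c3, right 2 to e3 — 6 moves in all.
Check: all required cells visited.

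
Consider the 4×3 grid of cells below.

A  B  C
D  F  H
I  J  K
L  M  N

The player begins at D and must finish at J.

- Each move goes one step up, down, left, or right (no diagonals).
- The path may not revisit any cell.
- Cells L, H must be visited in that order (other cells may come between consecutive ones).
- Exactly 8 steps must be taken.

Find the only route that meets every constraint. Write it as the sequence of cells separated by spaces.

The waypoints must appear in the order L, H, with no cell reused.
Route from D: down 2 to L, right 2 to N, up 2 to H, left 1 to F, down 1 to J — 8 moves in all.
Check: order respected (L at step 2, H at step 6); 8 moves as required.

D I L M N K H F J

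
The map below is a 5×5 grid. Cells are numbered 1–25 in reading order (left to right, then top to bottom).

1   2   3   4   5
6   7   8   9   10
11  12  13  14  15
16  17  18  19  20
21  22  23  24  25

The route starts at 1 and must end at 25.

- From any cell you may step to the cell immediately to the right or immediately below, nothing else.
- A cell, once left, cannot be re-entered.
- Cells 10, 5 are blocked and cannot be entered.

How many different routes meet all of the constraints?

65

A right/down-only route from 1 to 25 makes exactly 4 down-moves and 4 right-moves in some order.
With no other constraints that would be C(8,4) = 70 routes.
Subtract routes through each blocked cell (inclusion–exclusion for overlaps): − through 5: 1 − through 10: 5 + through 5&10: 1 → 65.
That gives 65 routes.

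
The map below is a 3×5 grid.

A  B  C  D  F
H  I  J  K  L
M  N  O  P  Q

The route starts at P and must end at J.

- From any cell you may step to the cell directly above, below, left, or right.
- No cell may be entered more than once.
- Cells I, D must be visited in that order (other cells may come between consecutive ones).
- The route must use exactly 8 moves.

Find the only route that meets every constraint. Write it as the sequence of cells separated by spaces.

P O N I B C D K J

The waypoints must appear in the order I, D, with no cell reused.
Route from P: 2× left (reaching N), 2× up (reaching B), 2× right (reaching D), down to K, left to J — 8 moves in all.
Check: order respected (I at step 3, D at step 6); 8 moves as required.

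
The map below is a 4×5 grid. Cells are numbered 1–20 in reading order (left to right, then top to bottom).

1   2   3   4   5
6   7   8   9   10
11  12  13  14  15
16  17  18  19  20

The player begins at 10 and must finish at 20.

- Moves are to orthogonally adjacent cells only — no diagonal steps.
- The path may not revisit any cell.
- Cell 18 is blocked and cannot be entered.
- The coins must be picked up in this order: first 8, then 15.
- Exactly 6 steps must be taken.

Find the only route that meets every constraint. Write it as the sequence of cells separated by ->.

The waypoints must appear in the order 8, 15, with no cell reused.
Route from 10: 2× left (reaching 8), down to 13, 2× right (reaching 15), down to 20 — 6 moves in all.
Check: order respected (8 at step 2, 15 at step 5); 6 moves as required.

10 -> 9 -> 8 -> 13 -> 14 -> 15 -> 20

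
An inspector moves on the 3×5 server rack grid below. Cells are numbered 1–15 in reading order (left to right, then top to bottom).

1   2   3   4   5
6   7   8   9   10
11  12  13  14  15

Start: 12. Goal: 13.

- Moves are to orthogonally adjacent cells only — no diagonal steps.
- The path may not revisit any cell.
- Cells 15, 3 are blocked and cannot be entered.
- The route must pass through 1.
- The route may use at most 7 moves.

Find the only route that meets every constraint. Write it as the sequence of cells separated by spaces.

12 11 6 1 2 7 8 13

The 7-move cap with required stops at 1 leaves no slack for detours.
Route from 12: left to 11, 2× up (reaching 1), right to 2, down to 7, right to 8, down to 13 — 7 moves in all.
Check: all required cells visited; 7 ≤ 7 moves.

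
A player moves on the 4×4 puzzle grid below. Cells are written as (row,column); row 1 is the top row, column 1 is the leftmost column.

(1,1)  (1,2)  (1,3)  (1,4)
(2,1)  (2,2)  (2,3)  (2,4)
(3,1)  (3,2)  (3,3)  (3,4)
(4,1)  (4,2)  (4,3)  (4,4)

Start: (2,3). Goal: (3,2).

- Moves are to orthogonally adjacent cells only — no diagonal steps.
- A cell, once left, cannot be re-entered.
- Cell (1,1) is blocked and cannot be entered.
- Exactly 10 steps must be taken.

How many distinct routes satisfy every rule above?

Need simple routes of exactly 10 moves from (2,3) to (3,2) (Manhattan distance 2, so 4 moves are spent on a detour and 4 undoing it).
Branch systematically from the start, pruning whenever the remaining move budget drops below the Manhattan distance to (3,2) or differs from it in parity. Grouping the completions by first move — via (1,3): 3; via (3,3): 3; via (2,2): 4; via (2,4): 3 — and summing: 3 + 3 + 4 + 3 = 13.
That gives 13 routes.

13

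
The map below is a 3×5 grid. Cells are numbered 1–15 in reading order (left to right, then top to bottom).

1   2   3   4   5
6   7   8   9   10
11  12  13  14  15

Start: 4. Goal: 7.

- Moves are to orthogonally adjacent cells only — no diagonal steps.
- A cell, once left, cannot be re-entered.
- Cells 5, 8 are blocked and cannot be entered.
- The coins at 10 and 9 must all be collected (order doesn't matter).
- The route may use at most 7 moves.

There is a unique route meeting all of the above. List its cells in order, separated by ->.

4 -> 9 -> 10 -> 15 -> 14 -> 13 -> 12 -> 7

Any route must reach 10 and 9 and still end at 7 within 7 moves, so the order of the required stops is forced.
Route from 4: down 1 to 9, right 1 to 10, down 1 to 15, left 3 to 12, up 1 to 7 — 7 moves in all.
Check: all required cells visited; 7 ≤ 7 moves.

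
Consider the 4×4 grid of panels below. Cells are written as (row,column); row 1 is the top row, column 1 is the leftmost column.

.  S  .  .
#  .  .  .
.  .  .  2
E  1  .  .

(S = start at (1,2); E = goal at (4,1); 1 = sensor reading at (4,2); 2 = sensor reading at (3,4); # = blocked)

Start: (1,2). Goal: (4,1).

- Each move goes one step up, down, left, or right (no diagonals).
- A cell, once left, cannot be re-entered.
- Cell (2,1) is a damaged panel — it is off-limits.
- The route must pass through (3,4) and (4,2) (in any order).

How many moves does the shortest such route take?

8

Any route passes through (3,4) and (4,2) in some order between (1,2) and (4,1). Summing Manhattan distances along each leg and taking the cheapest ordering ((1,2) → (3,4) → (4,2) → (4,1)) gives a lower bound of 4 + 3 + 1 = 8 moves.
A route of 8 moves achieves this: (1,2) → (2,2) → (3,2) → (3,3) → (3,4) → (4,4) → (4,3) → (4,2) → (4,1).
Since 8 matches the lower bound, it is optimal.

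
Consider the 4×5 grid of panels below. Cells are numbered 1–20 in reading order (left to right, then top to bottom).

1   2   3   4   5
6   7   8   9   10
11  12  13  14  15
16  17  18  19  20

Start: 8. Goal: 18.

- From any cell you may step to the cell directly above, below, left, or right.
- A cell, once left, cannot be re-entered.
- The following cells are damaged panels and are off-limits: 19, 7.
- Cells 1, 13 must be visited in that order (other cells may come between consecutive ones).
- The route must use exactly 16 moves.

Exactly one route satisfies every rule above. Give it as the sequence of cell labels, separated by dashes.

The waypoints must appear in the order 1, 13, with no cell reused.
Route from 8: right 1 to 9, down 1 to 14, right 1 to 15, up 2 to 5, left 4 to 1, down 3 to 16, right 1 to 17, up 1 to 12, right 1 to 13, down 1 to 18 — 16 moves in all.
Check: order respected (1 at step 9, 13 at step 15); 16 moves as required.

8 - 9 - 14 - 15 - 10 - 5 - 4 - 3 - 2 - 1 - 6 - 11 - 16 - 17 - 12 - 13 - 18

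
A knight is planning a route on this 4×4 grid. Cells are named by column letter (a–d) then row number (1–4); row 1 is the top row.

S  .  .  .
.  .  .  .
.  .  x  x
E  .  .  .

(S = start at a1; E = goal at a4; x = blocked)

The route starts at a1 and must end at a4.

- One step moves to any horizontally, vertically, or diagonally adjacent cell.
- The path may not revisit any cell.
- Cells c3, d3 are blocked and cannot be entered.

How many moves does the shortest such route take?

3

With diagonal moves allowed, the Chebyshev distance max(|Δrow|,|Δcol|) from a1 to a4 is 3, so at least 3 moves are needed.
A route of 3 moves achieves this: a1 → a2 → a3 → a4.
Since 3 matches the lower bound, it is optimal.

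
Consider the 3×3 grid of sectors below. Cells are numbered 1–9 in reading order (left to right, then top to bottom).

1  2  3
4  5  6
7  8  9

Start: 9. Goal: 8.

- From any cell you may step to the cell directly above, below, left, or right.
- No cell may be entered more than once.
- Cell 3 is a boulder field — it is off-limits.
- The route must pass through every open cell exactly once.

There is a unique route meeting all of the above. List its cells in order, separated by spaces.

9 6 5 2 1 4 7 8

Need to visit all 8 open cells exactly once, starting at 9 and ending at 8.
Route from 9: up 1 to 6, left 1 to 5, up 1 to 2, left 1 to 1, down 2 to 7, right 1 to 8 — 7 moves in all.
Check: all 8 open cells covered.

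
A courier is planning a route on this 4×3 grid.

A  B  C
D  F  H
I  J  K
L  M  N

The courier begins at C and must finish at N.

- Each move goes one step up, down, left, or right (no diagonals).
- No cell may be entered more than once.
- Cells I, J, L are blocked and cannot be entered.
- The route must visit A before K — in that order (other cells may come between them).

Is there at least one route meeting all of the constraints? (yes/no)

yes

One route that works: C → B → A → D → F → H → K → N.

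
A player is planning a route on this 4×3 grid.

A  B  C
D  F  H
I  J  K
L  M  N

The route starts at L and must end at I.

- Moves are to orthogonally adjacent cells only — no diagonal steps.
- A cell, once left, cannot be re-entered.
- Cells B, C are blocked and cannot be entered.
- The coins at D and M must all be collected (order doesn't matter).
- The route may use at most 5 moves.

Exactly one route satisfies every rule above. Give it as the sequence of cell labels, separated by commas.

Any route must reach D and M and still end at I within 5 moves, so the order of the required stops is forced.
Route from L: right to M, 2× up (reaching F), left to D, down to I — 5 moves in all.
Check: all required cells visited; 5 ≤ 5 moves.

L, M, J, F, D, I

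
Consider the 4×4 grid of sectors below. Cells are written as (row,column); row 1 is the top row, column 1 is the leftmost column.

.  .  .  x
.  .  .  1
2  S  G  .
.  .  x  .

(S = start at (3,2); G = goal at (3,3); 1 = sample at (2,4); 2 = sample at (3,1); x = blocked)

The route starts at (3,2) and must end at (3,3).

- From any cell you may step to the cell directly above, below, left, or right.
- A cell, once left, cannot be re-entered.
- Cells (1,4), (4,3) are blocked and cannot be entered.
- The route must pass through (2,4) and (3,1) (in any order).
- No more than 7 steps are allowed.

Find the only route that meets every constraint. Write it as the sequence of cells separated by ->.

(3,2) -> (3,1) -> (2,1) -> (2,2) -> (2,3) -> (2,4) -> (3,4) -> (3,3)

The budget equals the shortest possible length, so every move has to be on a shortest route through the required cells.
Route from (3,2): left to (3,1), up to (2,1), 3× right (reaching (2,4)), down to (3,4), left to (3,3) — 7 moves in all.
Check: all required cells visited; 7 ≤ 7 moves.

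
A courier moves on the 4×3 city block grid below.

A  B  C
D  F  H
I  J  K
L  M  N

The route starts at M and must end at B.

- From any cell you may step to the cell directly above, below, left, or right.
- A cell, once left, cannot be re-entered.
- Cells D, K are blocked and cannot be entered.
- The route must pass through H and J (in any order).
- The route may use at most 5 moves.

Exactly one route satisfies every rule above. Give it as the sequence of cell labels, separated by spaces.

M J F H C B

The budget equals the shortest possible length, so every move has to be on a shortest route through the required cells.
Route from M: 2× up (reaching F), right to H, up to C, left to B — 5 moves in all.
Check: all required cells visited; 5 ≤ 5 moves.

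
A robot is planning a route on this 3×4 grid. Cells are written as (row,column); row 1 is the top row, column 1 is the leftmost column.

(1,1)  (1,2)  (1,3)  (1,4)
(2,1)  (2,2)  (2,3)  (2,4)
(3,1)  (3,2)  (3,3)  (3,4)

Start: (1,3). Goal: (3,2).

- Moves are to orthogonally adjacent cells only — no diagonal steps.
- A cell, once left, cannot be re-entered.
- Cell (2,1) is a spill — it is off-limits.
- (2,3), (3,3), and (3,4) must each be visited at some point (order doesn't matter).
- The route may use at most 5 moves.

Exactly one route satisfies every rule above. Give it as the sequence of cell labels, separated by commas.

(1,3), (2,3), (2,4), (3,4), (3,3), (3,2)

Any route must reach (2,3), (3,3), and (3,4) and still end at (3,2) within 5 moves, so the order of the required stops is forced.
Route from (1,3): down to (2,3), right to (2,4), down to (3,4), 2× left (reaching (3,2)) — 5 moves in all.
Check: all required cells visited; 5 ≤ 5 moves.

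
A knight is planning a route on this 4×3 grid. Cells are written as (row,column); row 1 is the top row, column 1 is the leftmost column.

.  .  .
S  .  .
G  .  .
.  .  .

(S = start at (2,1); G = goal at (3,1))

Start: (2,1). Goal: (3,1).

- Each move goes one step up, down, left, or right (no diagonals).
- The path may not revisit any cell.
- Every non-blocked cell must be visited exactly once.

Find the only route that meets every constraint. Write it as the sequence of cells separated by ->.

Need to visit all 12 open cells exactly once, starting at (2,1) and ending at (3,1).
Cell (4,3) has only two open neighbours ((3,3) and (4,2)), so the path must pass straight through it: one of those is the cell it's entered from and the other is where it exits.
Route from (2,1): up to (1,1), 2× right (reaching (1,3)), down to (2,3), left to (2,2), down to (3,2), right to (3,3), down to (4,3), 2× left (reaching (4,1)), up to (3,1) — 11 moves in all.
Check: all 12 open cells covered.

(2,1) -> (1,1) -> (1,2) -> (1,3) -> (2,3) -> (2,2) -> (3,2) -> (3,3) -> (4,3) -> (4,2) -> (4,1) -> (3,1)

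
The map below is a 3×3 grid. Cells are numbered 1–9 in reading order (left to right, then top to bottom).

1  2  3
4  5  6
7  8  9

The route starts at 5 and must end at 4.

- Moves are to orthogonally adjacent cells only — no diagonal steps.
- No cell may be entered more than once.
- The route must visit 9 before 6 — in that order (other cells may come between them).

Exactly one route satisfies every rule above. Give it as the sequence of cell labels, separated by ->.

5 -> 8 -> 9 -> 6 -> 3 -> 2 -> 1 -> 4

The waypoints must appear in the order 9, 6, with no cell reused.
Route from 5: down 1 to 8, right 1 to 9, up 2 to 3, left 2 to 1, down 1 to 4 — 7 moves in all.
Check: order respected (9 at step 2, 6 at step 3).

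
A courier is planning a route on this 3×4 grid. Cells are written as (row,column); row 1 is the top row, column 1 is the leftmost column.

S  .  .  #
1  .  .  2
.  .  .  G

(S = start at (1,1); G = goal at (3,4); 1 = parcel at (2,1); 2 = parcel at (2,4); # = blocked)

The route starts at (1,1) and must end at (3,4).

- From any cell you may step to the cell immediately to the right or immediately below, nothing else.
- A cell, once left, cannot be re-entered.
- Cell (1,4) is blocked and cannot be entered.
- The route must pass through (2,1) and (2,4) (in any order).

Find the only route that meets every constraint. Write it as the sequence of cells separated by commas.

Moves only go right or down, so the column and row indices never decrease.
Route from (1,1): down to (2,1), 3× right (reaching (2,4)), down to (3,4) — 5 moves in all.
Check: all required cells visited.

(1,1), (2,1), (2,2), (2,3), (2,4), (3,4)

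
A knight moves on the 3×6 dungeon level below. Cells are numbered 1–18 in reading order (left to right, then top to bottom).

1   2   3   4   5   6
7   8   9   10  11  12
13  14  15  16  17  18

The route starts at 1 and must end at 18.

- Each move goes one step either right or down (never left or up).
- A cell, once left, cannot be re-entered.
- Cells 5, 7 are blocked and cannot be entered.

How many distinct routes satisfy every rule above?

12

A right/down-only route from 1 to 18 makes exactly 2 down-moves and 5 right-moves in some order.
With no other constraints that would be C(7,2) = 21 routes.
Subtract routes through each blocked cell (inclusion–exclusion for overlaps): − through 5: 3 − through 7: 6 → 12.
That gives 12 routes.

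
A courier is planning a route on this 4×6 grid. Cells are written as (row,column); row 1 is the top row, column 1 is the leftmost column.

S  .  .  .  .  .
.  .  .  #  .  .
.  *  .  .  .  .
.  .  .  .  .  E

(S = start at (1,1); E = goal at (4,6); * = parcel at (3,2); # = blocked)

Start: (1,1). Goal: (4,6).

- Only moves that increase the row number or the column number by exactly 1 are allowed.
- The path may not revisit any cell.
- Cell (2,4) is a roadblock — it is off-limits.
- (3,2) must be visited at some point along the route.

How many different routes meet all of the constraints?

15

A right/down-only route from (1,1) to (4,6) makes exactly 3 down-moves and 5 right-moves in some order.
With no other constraints that would be C(8,3) = 56 routes.
Split at (3,2) and multiply the segment counts (each segment already excludes blocked cells): (1,1)→(3,2): 3; (3,2)→(4,6): 5; product = 15.
That gives 15 routes.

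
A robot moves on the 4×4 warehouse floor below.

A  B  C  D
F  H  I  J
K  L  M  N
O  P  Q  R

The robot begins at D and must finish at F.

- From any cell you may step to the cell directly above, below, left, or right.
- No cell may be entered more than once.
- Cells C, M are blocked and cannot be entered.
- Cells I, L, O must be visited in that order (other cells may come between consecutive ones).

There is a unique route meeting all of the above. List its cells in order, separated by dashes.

D - J - I - H - L - P - O - K - F

The waypoints must appear in the order I, L, O, with no cell reused.
Route from D: down to J, 2× left (reaching H), 2× down (reaching P), left to O, 2× up (reaching F) — 8 moves in all.
Check: order respected (I at step 2, L at step 4, O at step 6).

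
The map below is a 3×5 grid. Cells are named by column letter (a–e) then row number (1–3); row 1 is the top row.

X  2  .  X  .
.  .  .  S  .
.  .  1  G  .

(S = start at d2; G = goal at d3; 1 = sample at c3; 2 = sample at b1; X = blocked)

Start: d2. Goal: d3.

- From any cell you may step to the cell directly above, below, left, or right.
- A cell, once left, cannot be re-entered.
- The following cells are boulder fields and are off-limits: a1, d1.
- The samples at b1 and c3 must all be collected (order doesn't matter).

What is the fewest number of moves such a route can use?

Any route passes through b1 and c3 in some order between d2 and d3. Summing Manhattan distances along each leg and taking the cheapest ordering (d2 → b1 → c3 → d3) gives a lower bound of 3 + 3 + 1 = 7 moves.
A route of 7 moves achieves this: d2 → c2 → c1 → b1 → b2 → b3 → c3 → d3.
Since 7 matches the lower bound, it is optimal.

7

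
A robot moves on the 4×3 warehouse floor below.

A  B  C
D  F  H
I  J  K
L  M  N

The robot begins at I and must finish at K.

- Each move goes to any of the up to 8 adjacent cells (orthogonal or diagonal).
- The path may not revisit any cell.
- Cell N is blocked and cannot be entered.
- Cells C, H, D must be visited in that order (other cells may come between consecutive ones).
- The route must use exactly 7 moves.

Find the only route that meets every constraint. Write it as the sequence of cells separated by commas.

I, F, C, H, B, D, J, K

The waypoints must appear in the order C, H, D, with no cell reused.
Route from I: up-right 2 to C, down 1 to H, up-left 1 to B, down-left 1 to D, down-right 1 to J, right 1 to K — 7 moves in all.
Check: order respected (C at step 2, H at step 3, D at step 5); 7 moves as required.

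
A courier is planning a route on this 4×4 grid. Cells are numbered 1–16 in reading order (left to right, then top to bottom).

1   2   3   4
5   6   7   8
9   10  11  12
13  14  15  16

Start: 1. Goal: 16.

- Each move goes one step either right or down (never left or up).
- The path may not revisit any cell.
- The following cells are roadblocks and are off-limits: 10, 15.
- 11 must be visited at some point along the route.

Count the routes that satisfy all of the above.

A right/down-only route from 1 to 16 makes exactly 3 down-moves and 3 right-moves in some order.
With no other constraints that would be C(6,3) = 20 routes.
Split at 11 and multiply the segment counts (each segment already excludes blocked cells): 1→11: 3; 11→16: 1; product = 3.
That gives 3 routes.

3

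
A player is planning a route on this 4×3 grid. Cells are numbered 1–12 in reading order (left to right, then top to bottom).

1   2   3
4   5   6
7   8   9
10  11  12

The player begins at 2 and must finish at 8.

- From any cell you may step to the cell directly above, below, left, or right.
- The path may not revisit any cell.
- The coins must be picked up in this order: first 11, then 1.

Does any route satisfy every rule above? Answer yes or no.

no

Ignoring the required order, 5 revisit-free routes from 2 to 8 pass through all of 11 and 1; the waypoint orders that occur are 1 → 11 (5) — never 11 → 1.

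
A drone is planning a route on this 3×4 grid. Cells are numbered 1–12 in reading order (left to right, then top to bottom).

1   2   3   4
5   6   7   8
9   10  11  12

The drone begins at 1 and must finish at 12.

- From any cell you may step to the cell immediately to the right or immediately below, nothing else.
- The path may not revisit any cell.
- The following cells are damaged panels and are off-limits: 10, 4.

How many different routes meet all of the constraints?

6

A right/down-only route from 1 to 12 makes exactly 2 down-moves and 3 right-moves in some order.
With no other constraints that would be C(5,2) = 10 routes.
Subtract routes through each blocked cell (inclusion–exclusion for overlaps): − through 4: 1 − through 10: 3 → 6.
That gives 6 routes.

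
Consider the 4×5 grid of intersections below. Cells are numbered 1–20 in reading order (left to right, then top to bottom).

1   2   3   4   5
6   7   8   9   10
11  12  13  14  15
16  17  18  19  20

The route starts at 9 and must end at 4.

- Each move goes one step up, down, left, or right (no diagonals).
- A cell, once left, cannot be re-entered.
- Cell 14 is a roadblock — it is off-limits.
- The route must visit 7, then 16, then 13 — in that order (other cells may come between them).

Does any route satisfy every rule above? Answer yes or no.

yes

One route that works: 9 → 8 → 7 → 6 → 11 → 16 → 17 → 12 → 13 → 18 → 19 → 20 → 15 → 10 → 5 → 4.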